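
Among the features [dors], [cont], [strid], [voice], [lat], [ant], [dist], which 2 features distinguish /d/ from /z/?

[continuant], [strident]

/d/ (voiced alveolar stop) and /z/ (voiced alveolar fricative) agree on [−dorsal], [+voice], [−lateral], [+anterior], [−distributed]. They differ on [continuant] (/d/ [−], /z/ [+]), [strident] (/d/ [−], /z/ [+]).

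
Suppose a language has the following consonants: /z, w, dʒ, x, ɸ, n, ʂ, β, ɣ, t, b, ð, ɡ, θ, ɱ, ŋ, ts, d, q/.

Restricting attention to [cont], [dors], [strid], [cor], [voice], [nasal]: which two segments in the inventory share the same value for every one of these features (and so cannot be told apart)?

On the given features, /w/ and /ɣ/ have an identical profile: [+continuant], [+dorsal], [-strident], [-coronal], [+voice], [-nasal]. No other two segments in the inventory coincide on all 6 features. (They do differ in [sonorant], [labial] and [round], which are not among the given features.)

w, ɣ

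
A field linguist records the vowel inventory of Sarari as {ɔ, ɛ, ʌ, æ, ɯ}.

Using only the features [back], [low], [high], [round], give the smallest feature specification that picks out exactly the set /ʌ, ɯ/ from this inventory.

/ʌ, ɯ/ are all [+back], [−round], and no other segment in the inventory matches both values. Dropping any one of them over-generates: [−round] alone would also admit /ɛ, æ/; [+back] alone would also admit /ɔ/. No other single listed feature picks out exactly this set either, so fewer than two features will not do.

[+back, −round]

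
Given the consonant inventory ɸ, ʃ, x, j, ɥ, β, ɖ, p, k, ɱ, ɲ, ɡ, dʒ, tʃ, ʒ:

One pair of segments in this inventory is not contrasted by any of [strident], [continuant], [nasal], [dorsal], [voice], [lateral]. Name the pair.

j, ɥ

On the given features, /j/ and /ɥ/ have an identical profile: [−strident], [+continuant], [−nasal], [+dorsal], [+voice], [−lateral]. No other two segments in the inventory coincide on all 6 features. (They do differ in [labial] and [round], which are not among the given features.)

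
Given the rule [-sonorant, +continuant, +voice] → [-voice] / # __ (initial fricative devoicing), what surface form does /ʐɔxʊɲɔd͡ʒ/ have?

[ʂɔxʊɲɔd͡ʒ]

The only segment in the rule's environment that also matches [-sonorant, +continuant, +voice] is /ʐ/. Applying [-voice] turns the voiced retroflex fricative into /ʂ/ (voiceless retroflex fricative), giving [ʂɔxʊɲɔd͡ʒ].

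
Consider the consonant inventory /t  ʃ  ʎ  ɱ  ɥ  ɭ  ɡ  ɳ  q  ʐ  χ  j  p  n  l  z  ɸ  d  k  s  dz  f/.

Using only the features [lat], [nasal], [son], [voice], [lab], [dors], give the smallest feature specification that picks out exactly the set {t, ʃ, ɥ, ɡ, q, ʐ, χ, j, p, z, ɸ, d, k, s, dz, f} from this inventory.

/t, ʃ, ɥ, ɡ, q, ʐ, χ, j, p, z, ɸ, d, k, s, dz, f/ are all [−nasal], [−lateral], and no other segment in the inventory matches both values. Dropping any one of them over-generates: [−lateral] alone would also admit /ɱ, ɳ, n/; [−nasal] alone would also admit /ʎ, ɭ, l/. No other single listed feature picks out exactly this set either, so fewer than two features will not do.

[−nasal, −lat]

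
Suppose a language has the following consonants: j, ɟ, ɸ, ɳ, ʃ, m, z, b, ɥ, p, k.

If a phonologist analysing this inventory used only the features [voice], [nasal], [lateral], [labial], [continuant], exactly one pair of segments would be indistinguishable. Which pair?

z, j

/z/ (voiced alveolar fricative) and /j/ (palatal glide) are both [+voice], [−nasal], [−lateral], [−labial], [+continuant], so none of the listed features separates them. (They do differ in [sonorant], [strident] and [dorsal], which are not among the given features.) Every other pair in the inventory differs on at least one listed feature.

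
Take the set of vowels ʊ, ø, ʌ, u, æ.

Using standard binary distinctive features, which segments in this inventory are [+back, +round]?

ʊ, u

Eliminate segments failing any feature: /ø, æ/ are [−back]; /ʌ/ is [−round]. The remaining /ʊ, u/ satisfy [+back], [+round].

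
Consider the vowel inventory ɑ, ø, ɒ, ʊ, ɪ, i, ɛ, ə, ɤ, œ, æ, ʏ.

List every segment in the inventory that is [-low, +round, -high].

ø, œ

Checking each segment against [-low], [+round], [-high]: /ø/ (mid front rounded tense vowel), /œ/ (mid front rounded lax vowel) satisfy every feature; every other segment in the inventory fails at least one.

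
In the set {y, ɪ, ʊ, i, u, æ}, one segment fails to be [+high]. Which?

/ɪ, y, u, i, ʊ/ are all [+high]; /æ/ (low front unrounded vowel) is [-high].

æ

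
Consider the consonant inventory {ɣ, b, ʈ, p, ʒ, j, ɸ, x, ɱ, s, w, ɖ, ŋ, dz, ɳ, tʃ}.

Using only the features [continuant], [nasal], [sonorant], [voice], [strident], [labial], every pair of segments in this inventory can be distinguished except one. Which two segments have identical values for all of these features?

ŋ, ɳ

/ŋ/ (velar nasal) and /ɳ/ (retroflex nasal) are both [−continuant], [+nasal], [+sonorant], [+voice], [−strident], [−labial], so none of the listed features separates them. (They do differ in [coronal] and [dorsal], which are not among the given features.) Every other pair in the inventory differs on at least one listed feature.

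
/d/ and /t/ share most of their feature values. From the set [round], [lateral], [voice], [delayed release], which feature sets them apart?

[voice]

/d/ (voiced alveolar stop) and /t/ (voiceless alveolar stop) agree on [−round], [−lateral], [−delayed release]. They differ on [voice] (/d/ [+], /t/ [−]).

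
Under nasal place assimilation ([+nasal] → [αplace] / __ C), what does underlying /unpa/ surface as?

[umpa]

In /unpa/, the nasal /n/ precedes /p/, which is [+labial]. The nasal assimilates in place, becoming the [+labial] nasal /m/. The surface form is [umpa].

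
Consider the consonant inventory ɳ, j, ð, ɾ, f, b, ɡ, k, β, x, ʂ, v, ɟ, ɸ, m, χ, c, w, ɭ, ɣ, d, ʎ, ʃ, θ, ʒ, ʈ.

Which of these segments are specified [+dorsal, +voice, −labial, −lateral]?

The [+dorsal] segments are /j, ɡ, k, x, ɟ, χ, c, w, ɣ, ʎ/.
Intersecting with [+voice] gives /j, ɡ, ɟ, w, ɣ, ʎ/.
Then [−labial] gives /j, ɡ, ɟ, ɣ, ʎ/.
Of those, [−lateral] leaves /j, ɡ, ɟ, ɣ/.

j, ɡ, ɟ, ɣ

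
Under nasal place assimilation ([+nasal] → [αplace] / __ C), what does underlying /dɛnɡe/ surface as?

[dɛŋɡe]

/n/ sits before the [+dorsal] consonant /ɡ/, so it takes on [+dorsal] and surfaces as /ŋ/. The rest of the form is unaffected: [dɛŋɡe].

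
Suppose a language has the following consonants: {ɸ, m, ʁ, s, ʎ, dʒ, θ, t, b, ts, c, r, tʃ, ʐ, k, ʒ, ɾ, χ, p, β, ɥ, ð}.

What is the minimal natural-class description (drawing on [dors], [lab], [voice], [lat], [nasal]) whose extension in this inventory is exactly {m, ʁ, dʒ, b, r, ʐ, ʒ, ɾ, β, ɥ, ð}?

Every target segment is [+voice], [-lateral]; each remaining inventory member fails at least one of these. Each conjunct is needed — [-lateral] alone would also admit /ɸ, s, θ, t, …/; [+voice] alone would also admit /ʎ/ — and no other single listed feature has exactly this extension, so two is the minimum.

[+voice, -lat]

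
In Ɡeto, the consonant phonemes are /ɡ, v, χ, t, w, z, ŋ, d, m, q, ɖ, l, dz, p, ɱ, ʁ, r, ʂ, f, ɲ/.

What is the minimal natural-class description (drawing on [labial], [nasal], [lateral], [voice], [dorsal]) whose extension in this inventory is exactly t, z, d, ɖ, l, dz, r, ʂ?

Every target segment is [−labial], [−dorsal]; each remaining inventory member fails at least one of these. Each conjunct is needed — [−dorsal] alone would also admit /v, m, p, ɱ, …/; [−labial] alone would also admit /ɡ, χ, ŋ, q, …/ — and no other single listed feature has exactly this extension, so two is the minimum.

[−labial, −dorsal]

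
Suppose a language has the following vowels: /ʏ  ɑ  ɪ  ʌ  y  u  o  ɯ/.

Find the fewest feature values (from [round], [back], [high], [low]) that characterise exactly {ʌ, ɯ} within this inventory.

[−low, +back, −round]

Every target segment is [−low], [+back], [−round]; each remaining inventory member fails at least one of these. Each conjunct is needed — [+back, −round] alone would also admit /ɑ/; [−low, −round] alone would also admit /ɪ/; [−low, +back] alone would also admit /u, o/ — and no other combination of two listed features has exactly this extension, so three is the minimum.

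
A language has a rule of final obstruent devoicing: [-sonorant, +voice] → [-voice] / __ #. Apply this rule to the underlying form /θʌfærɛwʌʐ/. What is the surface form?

[θʌfærɛwʌʂ]

The only segment in the rule's environment that also matches [-sonorant, +voice] is /ʐ/. Applying [-voice] turns the voiced retroflex fricative into /ʂ/ (voiceless retroflex fricative), giving [θʌfærɛwʌʂ].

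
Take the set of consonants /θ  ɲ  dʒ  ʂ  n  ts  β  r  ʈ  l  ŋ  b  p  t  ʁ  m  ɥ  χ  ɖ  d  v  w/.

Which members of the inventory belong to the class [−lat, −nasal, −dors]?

Checking each segment against [−lateral], [−nasal], [−dorsal]: /θ/ (voiceless dental fricative), /dʒ/ (voiced postalveolar affricate), /ʂ/ (voiceless retroflex fricative), /ts/ (voiceless alveolar affricate), /β/ (voiced bilabial fricative), /r/ (alveolar trill), among others, satisfy every feature; every other segment in the inventory fails at least one.

θ, dʒ, ʂ, ts, β, r, ʈ, b, p, t, ɖ, d, v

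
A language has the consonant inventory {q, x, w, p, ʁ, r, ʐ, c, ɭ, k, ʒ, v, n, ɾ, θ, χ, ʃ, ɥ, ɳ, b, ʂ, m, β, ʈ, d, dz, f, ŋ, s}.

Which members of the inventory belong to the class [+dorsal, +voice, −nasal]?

w, ʁ, ɥ

Checking each segment against [+dorsal], [+voice], [−nasal]: /w/ (labial-velar glide), /ʁ/ (voiced uvular fricative), /ɥ/ (labial-palatal glide) satisfy every feature; every other segment in the inventory fails at least one.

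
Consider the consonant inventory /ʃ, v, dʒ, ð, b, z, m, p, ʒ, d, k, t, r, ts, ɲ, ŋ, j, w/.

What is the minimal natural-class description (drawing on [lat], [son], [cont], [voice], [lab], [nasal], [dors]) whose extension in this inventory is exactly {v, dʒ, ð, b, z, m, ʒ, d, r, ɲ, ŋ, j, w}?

[+voice]

The target set is precisely the extension of [+voice] in this inventory.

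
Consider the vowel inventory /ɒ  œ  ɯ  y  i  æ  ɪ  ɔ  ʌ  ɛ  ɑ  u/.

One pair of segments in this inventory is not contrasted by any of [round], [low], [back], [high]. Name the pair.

i, ɪ

On the given features, /i/ and /ɪ/ have an identical profile: [−round], [−low], [−back], [+high]. No other two segments in the inventory coincide on all 4 features. (They do differ in [tense], which is not among the given features.)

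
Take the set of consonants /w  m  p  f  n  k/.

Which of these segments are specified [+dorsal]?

The [+dorsal] segments here are /w, k/; the remaining /m, p, f, n/ are [−dorsal].

w, k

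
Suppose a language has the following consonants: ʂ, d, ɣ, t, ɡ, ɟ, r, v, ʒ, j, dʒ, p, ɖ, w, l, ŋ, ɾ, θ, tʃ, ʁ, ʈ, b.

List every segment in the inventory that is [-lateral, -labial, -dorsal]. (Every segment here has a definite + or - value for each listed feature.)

Among the inventory, the [-lateral] segments are /ʂ, d, ɣ, t, ɡ, ɟ, r, v, ʒ, j, dʒ, p, ɖ, w, ŋ, ɾ, θ, tʃ, ʁ, ʈ, b/.
Among these, [-labial] gives /ʂ, d, ɣ, t, ɡ, ɟ, r, ʒ, j, dʒ, ɖ, ŋ, ɾ, θ, tʃ, ʁ, ʈ/.
Within that set, [-dorsal] leaves /ʂ, d, t, r, ʒ, dʒ, ɖ, ɾ, θ, tʃ, ʈ/.

ʂ, d, t, r, ʒ, dʒ, ɖ, ɾ, θ, tʃ, ʈ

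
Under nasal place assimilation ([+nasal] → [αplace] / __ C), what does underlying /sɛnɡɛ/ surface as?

In /sɛnɡɛ/, the nasal /n/ precedes /ɡ/, which is [+dorsal]. The nasal assimilates in place, becoming the [+dorsal] nasal /ŋ/. The surface form is [sɛŋɡɛ].

[sɛŋɡɛ]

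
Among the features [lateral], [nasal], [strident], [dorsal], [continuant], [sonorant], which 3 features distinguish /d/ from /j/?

The two segments share [-lateral], [-nasal], [-strident]. The only features from the list on which they differ: /d/ is [-sonorant] while /j/ is [+sonorant]; /d/ is [-continuant] while /j/ is [+continuant]; /d/ is [-dorsal] while /j/ is [+dorsal].

[sonorant], [continuant], [dorsal]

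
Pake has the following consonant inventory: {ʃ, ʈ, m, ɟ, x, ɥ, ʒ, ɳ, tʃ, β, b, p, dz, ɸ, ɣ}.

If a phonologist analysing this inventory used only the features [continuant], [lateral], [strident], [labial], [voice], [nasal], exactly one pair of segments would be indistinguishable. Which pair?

β, ɥ

On the given features, /β/ and /ɥ/ have an identical profile: [+continuant], [-lateral], [-strident], [+labial], [+voice], [-nasal]. No other two segments in the inventory coincide on all 6 features. (They do differ in [sonorant], [round] and [dorsal], which are not among the given features.)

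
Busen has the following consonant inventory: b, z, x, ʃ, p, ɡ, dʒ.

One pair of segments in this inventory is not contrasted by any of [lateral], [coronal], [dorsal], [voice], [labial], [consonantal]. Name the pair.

z, dʒ

/z/ (voiced alveolar fricative) and /dʒ/ (voiced postalveolar affricate) are both [−lateral], [+coronal], [−dorsal], [+voice], [−labial], [+consonantal], so none of the listed features separates them. (They do differ in [continuant], [anterior] and [distributed], which are not among the given features.) Every other pair in the inventory differs on at least one listed feature.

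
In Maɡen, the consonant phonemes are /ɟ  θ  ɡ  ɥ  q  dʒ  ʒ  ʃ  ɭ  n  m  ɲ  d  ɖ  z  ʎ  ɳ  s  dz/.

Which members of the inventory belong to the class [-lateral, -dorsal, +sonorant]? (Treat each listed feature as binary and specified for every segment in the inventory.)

Among the inventory, the [-lateral] segments are /ɟ, θ, ɡ, ɥ, q, dʒ, ʒ, ʃ, n, m, ɲ, d, ɖ, z, ɳ, s, dz/.
Then [-dorsal] gives /θ, dʒ, ʒ, ʃ, n, m, d, ɖ, z, ɳ, s, dz/.
Of those, [+sonorant] leaves /n, m, ɳ/.

n, m, ɳ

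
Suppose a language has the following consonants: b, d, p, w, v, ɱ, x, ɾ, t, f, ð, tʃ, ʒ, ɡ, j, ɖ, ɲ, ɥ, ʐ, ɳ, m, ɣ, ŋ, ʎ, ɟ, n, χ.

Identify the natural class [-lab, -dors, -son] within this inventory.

Among the inventory, the [-labial] segments are /d, x, ɾ, t, ð, tʃ, ʒ, ɡ, j, ɖ, ɲ, ʐ, ɳ, ɣ, ŋ, ʎ, ɟ, n, χ/.
Among these, [-dorsal] gives /d, ɾ, t, ð, tʃ, ʒ, ɖ, ʐ, ɳ, n/.
Of those, [-sonorant] leaves /d, t, ð, tʃ, ʒ, ɖ, ʐ/.

d, t, ð, tʃ, ʒ, ɖ, ʐ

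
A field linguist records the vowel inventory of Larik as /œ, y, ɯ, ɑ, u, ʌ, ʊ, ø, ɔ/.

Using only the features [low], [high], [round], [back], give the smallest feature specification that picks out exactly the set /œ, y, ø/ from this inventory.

Every target segment is [−back] and no other inventory member is, so one feature is enough.

[−back]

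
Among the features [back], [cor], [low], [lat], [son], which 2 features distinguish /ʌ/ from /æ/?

/ʌ/ is the mid back unrounded lax vowel and /æ/ is the low front unrounded vowel. Both are [−coronal], [−lateral], [+sonorant]. /ʌ/ is [−low] while /æ/ is [+low]; /ʌ/ is [+back] while /æ/ is [−back], so the distinguishing features are [low], [back].

[low], [back]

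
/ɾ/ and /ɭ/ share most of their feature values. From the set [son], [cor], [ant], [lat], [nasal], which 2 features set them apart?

/ɾ/ (alveolar tap) and /ɭ/ (retroflex lateral approximant) agree on [+sonorant], [+coronal], [-nasal]. They differ on [lateral] (/ɾ/ [-], /ɭ/ [+]), [anterior] (/ɾ/ [+], /ɭ/ [-]).

[lateral], [anterior]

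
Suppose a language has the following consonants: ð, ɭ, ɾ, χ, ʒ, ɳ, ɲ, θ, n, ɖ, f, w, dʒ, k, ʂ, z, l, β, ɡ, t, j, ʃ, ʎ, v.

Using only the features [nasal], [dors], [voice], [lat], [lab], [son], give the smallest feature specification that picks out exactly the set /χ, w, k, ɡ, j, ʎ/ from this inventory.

[-nasal, +dors]

The class [-nasal], [+dorsal] has exactly /χ, w, k, ɡ, j, ʎ/ as its extension in this inventory. No smaller conjunction from the listed features achieves this: [+dorsal] alone would also admit /ɲ/; [-nasal] alone would also admit /ð, ɭ, ɾ, ʒ, …/; and checking the remaining single features turns up none with this extension.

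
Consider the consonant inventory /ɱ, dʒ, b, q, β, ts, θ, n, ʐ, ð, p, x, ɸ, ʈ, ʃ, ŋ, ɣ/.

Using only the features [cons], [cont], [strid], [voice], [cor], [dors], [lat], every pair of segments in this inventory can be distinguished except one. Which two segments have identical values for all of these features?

Both /b/ and /ɱ/ are [+consonantal], [−continuant], [−strident], [+voice], [−coronal], [−dorsal], [−lateral]. Since the list omits [sonorant] and [nasal] — which do distinguish the voiced bilabial stop from the labiodental nasal — this pair collapses; all other pairs remain distinct.

b, ɱ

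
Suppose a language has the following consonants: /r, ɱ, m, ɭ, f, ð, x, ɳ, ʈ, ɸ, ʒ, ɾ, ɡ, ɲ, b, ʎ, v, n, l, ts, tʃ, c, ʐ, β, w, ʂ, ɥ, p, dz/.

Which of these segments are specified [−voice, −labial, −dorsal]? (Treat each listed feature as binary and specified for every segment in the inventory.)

ʈ, ts, tʃ, ʂ

Eliminate segments failing any feature: /r, ɱ, m, ɭ, ð, ɳ, ʒ, ɾ, ɡ, ɲ, b, ʎ, v, n, l, ʐ, β, w, ɥ, dz/ are [+voice]; /f, ɸ, p/ are [+labial]; /x, c/ are [+dorsal]. The remaining /ʈ, ts, tʃ, ʂ/ satisfy [−voice], [−labial], [−dorsal].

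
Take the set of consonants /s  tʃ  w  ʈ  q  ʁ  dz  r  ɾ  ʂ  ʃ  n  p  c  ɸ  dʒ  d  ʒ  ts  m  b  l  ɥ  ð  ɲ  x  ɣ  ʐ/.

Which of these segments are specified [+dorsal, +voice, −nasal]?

w, ʁ, ɥ, ɣ

Among the inventory, the [+dorsal] segments are /w, q, ʁ, c, ɥ, ɲ, x, ɣ/.
Then [+voice] gives /w, ʁ, ɥ, ɲ, ɣ/.
Intersecting with [−nasal] leaves /w, ʁ, ɥ, ɣ/.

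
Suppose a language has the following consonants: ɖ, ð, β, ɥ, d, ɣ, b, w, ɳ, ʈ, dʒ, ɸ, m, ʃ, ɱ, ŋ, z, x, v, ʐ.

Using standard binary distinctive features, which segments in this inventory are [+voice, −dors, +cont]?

ð, β, z, v, ʐ

Checking each segment against [+voice], [−dorsal], [+continuant]: /ð/ (voiced dental fricative), /β/ (voiced bilabial fricative), /z/ (voiced alveolar fricative), /v/ (voiced labiodental fricative), /ʐ/ (voiced retroflex fricative) satisfy every feature; every other segment in the inventory fails at least one.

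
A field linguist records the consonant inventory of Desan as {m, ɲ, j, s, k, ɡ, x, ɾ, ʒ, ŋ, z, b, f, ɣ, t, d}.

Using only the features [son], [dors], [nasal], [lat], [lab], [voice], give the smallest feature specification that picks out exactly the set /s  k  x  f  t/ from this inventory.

[-voice]

The target set is precisely the extension of [-voice] in this inventory.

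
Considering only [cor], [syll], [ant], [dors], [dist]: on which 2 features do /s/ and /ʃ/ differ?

[anterior], [distributed]

/s/ is the voiceless alveolar fricative and /ʃ/ is the voiceless postalveolar fricative. Both are [+coronal], [−syllabic], [−dorsal]. /s/ is [+anterior] while /ʃ/ is [−anterior]; /s/ is [−distributed] while /ʃ/ is [+distributed], so the distinguishing features are [anterior], [distributed].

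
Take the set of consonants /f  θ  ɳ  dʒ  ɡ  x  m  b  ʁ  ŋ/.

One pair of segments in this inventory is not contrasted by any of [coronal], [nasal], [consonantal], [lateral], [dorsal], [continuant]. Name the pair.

ʁ, x

On the given features, /ʁ/ and /x/ have an identical profile: [-coronal], [-nasal], [+consonantal], [-lateral], [+dorsal], [+continuant]. No other two segments in the inventory coincide on all 6 features. (They do differ in [voice] and [high], which are not among the given features.)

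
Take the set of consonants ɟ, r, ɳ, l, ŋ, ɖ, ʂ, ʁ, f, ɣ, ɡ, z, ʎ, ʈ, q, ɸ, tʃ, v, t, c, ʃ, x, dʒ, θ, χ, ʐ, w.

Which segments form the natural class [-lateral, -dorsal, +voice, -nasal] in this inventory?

Eliminate segments failing any feature: /ɟ, ŋ, ʁ, ɣ, ɡ, q, c, x, χ, w/ are [+dorsal]; /ɳ/ is [+nasal]; /l, ʎ/ are [+lateral]; /ʂ, f, ʈ, ɸ, tʃ, t, ʃ, θ/ are [-voice]. The remaining /r, ɖ, z, v, dʒ, ʐ/ satisfy [-lateral], [-dorsal], [+voice], [-nasal].

r, ɖ, z, v, dʒ, ʐ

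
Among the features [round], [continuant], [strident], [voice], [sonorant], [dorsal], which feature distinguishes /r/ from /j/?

/r/ is the alveolar trill and /j/ is the palatal glide. Both are [-round], [+continuant], [-strident], [+voice], [+sonorant]. /r/ is [-dorsal] while /j/ is [+dorsal], so the distinguishing feature is [dorsal].

[dorsal]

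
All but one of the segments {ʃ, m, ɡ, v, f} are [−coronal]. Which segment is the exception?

Every segment except /ʃ/ is [−coronal]. /ʃ/ (voiceless postalveolar fricative) is [+coronal], so it is the exception.

ʃ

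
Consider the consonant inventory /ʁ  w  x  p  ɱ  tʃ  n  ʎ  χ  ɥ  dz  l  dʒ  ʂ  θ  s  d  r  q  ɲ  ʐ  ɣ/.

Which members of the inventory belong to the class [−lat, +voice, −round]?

Eliminate segments failing any feature: /w, ɥ/ are [+round]; /x, p, tʃ, χ, ʂ, θ, s, q/ are [−voice]; /ʎ, l/ are [+lateral]. The remaining /ʁ, ɱ, n, dz, dʒ, d, r, ɲ, ʐ, ɣ/ satisfy [−lateral], [+voice], [−round].

ʁ, ɱ, n, dz, dʒ, d, r, ɲ, ʐ, ɣ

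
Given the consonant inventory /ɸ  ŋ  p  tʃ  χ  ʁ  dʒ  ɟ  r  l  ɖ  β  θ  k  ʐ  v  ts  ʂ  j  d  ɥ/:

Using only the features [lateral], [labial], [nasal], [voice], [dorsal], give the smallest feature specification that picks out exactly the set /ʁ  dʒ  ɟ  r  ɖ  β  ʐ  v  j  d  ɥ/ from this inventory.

/ʁ, dʒ, ɟ, r, ɖ, β, ʐ, v, j, d, ɥ/ are all [+voice], [-nasal], [-lateral], and no other segment in the inventory matches all three values. Dropping any one of them over-generates: [-nasal, -lateral] alone would also admit /ɸ, p, tʃ, χ, …/; [+voice, -lateral] alone would also admit /ŋ/; [+voice, -nasal] alone would also admit /l/. No other combination of two listed features picks out exactly this set either, so fewer than three features will not do.

[+voice, -nasal, -lateral]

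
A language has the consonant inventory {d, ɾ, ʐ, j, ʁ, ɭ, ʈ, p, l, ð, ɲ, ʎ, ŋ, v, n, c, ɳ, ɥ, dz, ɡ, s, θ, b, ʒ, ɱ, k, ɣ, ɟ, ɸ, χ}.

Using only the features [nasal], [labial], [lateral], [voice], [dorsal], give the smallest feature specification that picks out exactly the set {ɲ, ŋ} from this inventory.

[+nasal, +dorsal]

/ɲ, ŋ/ are all [+nasal], [+dorsal], and no other segment in the inventory matches both values. Dropping any one of them over-generates: [+dorsal] alone would also admit /j, ʁ, ʎ, c, …/; [+nasal] alone would also admit /n, ɳ, ɱ/. No other single listed feature picks out exactly this set either, so fewer than two features will not do.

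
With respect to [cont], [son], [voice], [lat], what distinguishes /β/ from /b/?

[continuant]

The two segments share [-sonorant], [+voice], [-lateral]. The only feature from the list on which they differ: /β/ is [+continuant] while /b/ is [-continuant].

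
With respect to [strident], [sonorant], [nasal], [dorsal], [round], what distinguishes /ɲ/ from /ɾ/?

[nasal], [dorsal]

The two segments share [-strident], [+sonorant], [-round]. The only features from the list on which they differ: /ɲ/ is [+nasal] while /ɾ/ is [-nasal]; /ɲ/ is [+dorsal] while /ɾ/ is [-dorsal].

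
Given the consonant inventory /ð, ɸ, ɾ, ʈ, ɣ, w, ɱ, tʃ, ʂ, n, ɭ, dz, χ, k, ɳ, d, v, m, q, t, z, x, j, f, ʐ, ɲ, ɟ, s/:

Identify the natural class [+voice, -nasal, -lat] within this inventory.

ð, ɾ, ɣ, w, dz, d, v, z, j, ʐ, ɟ

Eliminate segments failing any feature: /ɸ, ʈ, tʃ, ʂ, χ, k, q, t, x, f, s/ are [-voice]; /ɱ, n, ɳ, m, ɲ/ are [+nasal]; /ɭ/ is [+lateral]. The remaining /ð, ɾ, ɣ, w, dz, d, v, z, j, ʐ, ɟ/ satisfy [+voice], [-nasal], [-lateral].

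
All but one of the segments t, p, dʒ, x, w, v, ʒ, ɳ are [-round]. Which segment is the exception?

w

/v, t, ʒ, dʒ, p, x, ɳ/ are all [-round]; /w/ (labial-velar glide) is [+round].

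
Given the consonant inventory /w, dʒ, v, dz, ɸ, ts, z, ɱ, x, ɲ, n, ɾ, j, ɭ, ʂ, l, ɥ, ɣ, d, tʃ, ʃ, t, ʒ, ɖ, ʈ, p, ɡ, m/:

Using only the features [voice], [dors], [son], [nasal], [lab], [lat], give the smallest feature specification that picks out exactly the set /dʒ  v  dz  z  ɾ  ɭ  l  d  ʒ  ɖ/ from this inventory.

[+voice, −nasal, −dors]

/dʒ, v, dz, z, ɾ, ɭ, l, d, ʒ, ɖ/ are all [+voice], [−nasal], [−dorsal], and no other segment in the inventory matches all three values. Dropping any one of them over-generates: [−nasal, −dorsal] alone would also admit /ɸ, ts, ʂ, tʃ, …/; [+voice, −dorsal] alone would also admit /ɱ, n, m/; [+voice, −nasal] alone would also admit /w, j, ɥ, ɣ, …/. No other combination of two listed features picks out exactly this set either, so fewer than three features will not do.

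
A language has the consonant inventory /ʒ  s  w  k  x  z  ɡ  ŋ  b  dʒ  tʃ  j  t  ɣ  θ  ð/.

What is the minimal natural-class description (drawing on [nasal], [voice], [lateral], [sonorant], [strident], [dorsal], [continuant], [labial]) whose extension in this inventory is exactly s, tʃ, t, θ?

[−voice, −dorsal]

/s, tʃ, t, θ/ are all [−voice], [−dorsal], and no other segment in the inventory matches both values. Dropping any one of them over-generates: [−dorsal] alone would also admit /ʒ, z, b, dʒ, …/; [−voice] alone would also admit /k, x/. No other single listed feature picks out exactly this set either, so fewer than two features will not do.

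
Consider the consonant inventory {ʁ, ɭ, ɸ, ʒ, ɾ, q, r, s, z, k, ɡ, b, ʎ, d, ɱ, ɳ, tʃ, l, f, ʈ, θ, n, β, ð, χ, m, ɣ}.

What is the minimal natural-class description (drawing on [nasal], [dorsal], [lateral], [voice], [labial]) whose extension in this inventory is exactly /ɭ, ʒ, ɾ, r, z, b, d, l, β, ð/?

/ɭ, ʒ, ɾ, r, z, b, d, l, β, ð/ are all [+voice], [-nasal], [-dorsal], and no other segment in the inventory matches all three values. Dropping any one of them over-generates: [-nasal, -dorsal] alone would also admit /ɸ, s, tʃ, f, …/; [+voice, -dorsal] alone would also admit /ɱ, ɳ, n, m/; [+voice, -nasal] alone would also admit /ʁ, ɡ, ʎ, ɣ/. No other combination of two listed features picks out exactly this set either, so fewer than three features will not do.

[+voice, -nasal, -dorsal]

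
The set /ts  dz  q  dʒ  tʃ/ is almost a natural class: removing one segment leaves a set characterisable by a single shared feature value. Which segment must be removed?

q

[delayed release] (equivalently [strident], [coronal], [dorsal]) groups all but one: /dz, ts, tʃ, dʒ/ share [+delayed release] while /q/ (voiceless uvular stop) alone is [−delayed release]. Removing any other segment would not leave a single-feature class that excludes it.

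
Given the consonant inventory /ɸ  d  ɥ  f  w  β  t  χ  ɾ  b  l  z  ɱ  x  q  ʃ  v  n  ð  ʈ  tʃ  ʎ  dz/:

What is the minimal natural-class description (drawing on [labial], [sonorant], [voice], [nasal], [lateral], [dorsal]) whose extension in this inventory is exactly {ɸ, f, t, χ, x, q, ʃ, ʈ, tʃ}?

/ɸ, f, t, χ, x, q, ʃ, ʈ, tʃ/ are exactly the [−voice] segments in the inventory, so a single feature suffices.

[−voice]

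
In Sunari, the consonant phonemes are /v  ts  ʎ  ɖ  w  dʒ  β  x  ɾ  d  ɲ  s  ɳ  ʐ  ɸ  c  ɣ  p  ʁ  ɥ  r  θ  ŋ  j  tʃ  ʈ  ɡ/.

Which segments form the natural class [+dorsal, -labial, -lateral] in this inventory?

x, ɲ, c, ɣ, ʁ, ŋ, j, ɡ

Eliminate segments failing any feature: /v, ts, ɖ, dʒ, β, ɾ, d, s, ɳ, ʐ, ɸ, p, r, θ, tʃ, ʈ/ are [-dorsal]; /ʎ/ is [+lateral]; /w, ɥ/ are [+labial]. The remaining /x, ɲ, c, ɣ, ʁ, ŋ, j, ɡ/ satisfy [+dorsal], [-labial], [-lateral].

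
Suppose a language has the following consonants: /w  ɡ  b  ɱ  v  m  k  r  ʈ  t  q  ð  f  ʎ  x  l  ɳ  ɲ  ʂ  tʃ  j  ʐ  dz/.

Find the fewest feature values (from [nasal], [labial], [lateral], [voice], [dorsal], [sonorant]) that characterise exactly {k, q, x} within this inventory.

[−voice, +dorsal]

The class [−voice], [+dorsal] has exactly /k, q, x/ as its extension in this inventory. No smaller conjunction from the listed features achieves this: [+dorsal] alone would also admit /w, ɡ, ʎ, ɲ, …/; [−voice] alone would also admit /ʈ, t, f, ʂ, …/; and checking the remaining single features turns up none with this extension.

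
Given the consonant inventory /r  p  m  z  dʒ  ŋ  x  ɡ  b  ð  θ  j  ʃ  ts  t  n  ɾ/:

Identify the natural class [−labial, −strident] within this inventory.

Eliminate segments failing any feature: /p, m, b/ are [+labial]; /z, dʒ, ʃ, ts/ are [+strident]. The remaining /r, ŋ, x, ɡ, ð, θ, j, t, n, ɾ/ satisfy [−labial], [−strident].

r, ŋ, x, ɡ, ð, θ, j, t, n, ɾ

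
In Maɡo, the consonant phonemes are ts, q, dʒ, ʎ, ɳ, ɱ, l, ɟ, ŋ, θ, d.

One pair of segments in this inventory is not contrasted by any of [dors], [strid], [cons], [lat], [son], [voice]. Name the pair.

ɳ, ɱ

On the given features, /ɳ/ and /ɱ/ have an identical profile: [−dorsal], [−strident], [+consonantal], [−lateral], [+sonorant], [+voice]. No other two segments in the inventory coincide on all 6 features. (They do differ in [labial] and [coronal], which are not among the given features.)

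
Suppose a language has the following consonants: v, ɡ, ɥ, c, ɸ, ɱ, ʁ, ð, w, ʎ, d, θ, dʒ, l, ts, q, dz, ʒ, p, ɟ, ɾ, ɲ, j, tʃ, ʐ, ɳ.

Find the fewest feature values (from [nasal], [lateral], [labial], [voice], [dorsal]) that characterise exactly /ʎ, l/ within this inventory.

[+lateral]

/ʎ, l/ are exactly the [+lateral] segments in the inventory, so a single feature suffices.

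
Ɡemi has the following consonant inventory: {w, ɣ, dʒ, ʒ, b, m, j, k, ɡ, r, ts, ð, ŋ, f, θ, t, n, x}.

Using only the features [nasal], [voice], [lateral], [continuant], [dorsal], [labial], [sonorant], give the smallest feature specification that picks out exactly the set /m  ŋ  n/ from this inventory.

Every target segment is [+nasal] and no other inventory member is, so one feature is enough.

[+nasal]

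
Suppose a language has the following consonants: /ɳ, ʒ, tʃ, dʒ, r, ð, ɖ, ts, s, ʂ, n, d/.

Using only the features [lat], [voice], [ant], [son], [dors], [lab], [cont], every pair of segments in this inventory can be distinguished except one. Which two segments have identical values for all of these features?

dʒ, ɖ

On the given features, /dʒ/ and /ɖ/ have an identical profile: [−lateral], [+voice], [−anterior], [−sonorant], [−dorsal], [−labial], [−continuant]. No other two segments in the inventory coincide on all 7 features. (They do differ in [strident], [delayed release] and [distributed], which are not among the given features.)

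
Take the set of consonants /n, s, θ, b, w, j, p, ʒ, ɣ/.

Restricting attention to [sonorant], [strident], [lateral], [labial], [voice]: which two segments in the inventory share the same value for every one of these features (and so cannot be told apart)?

n, j

Both /n/ and /j/ are [+sonorant], [-strident], [-lateral], [-labial], [+voice]. Since the list omits [nasal], [continuant] and [dorsal] — which do distinguish the alveolar nasal from the palatal glide — this pair collapses; all other pairs remain distinct.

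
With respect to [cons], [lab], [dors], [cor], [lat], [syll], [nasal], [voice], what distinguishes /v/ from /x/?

[voice], [labial], [dorsal]

/v/ is the voiced labiodental fricative and /x/ is the voiceless velar fricative. Both are [+consonantal], [−coronal], [−lateral], [−syllabic], [−nasal]. /v/ is [+voice] while /x/ is [−voice]; /v/ is [+labial] while /x/ is [−labial]; /v/ is [−dorsal] while /x/ is [+dorsal], so the distinguishing features are [voice], [labial], [dorsal].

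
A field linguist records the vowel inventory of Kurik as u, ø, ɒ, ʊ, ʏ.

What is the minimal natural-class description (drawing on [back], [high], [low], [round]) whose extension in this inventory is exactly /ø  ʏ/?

[−back]

Every target segment is [−back] and no other inventory member is, so one feature is enough.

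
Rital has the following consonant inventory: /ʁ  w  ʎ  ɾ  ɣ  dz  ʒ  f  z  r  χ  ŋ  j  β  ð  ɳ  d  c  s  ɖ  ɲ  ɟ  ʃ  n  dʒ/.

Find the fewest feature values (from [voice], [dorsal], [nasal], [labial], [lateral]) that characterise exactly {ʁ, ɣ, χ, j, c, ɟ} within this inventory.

The class [−nasal], [−lateral], [−labial], [+dorsal] has exactly /ʁ, ɣ, χ, j, c, ɟ/ as its extension in this inventory. No smaller conjunction from the listed features achieves this: [−lateral, −labial, +dorsal] alone would also admit /ŋ, ɲ/; [−nasal, −labial, +dorsal] alone would also admit /ʎ/; [−nasal, −lateral, +dorsal] alone would also admit /w/; [−nasal, −lateral, −labial] alone would also admit /ɾ, dz, ʒ, z, …/; and checking the remaining three-feature bundles turns up none with this extension.

[−nasal, −lateral, −labial, +dorsal]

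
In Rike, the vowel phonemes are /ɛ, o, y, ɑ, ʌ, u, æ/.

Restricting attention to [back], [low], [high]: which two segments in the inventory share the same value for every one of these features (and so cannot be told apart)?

Both /o/ and /ʌ/ are [+back], [-low], [-high]. Since the list omits [labial], [round] and [tense] — which do distinguish the mid back rounded tense vowel from the mid back unrounded lax vowel — this pair collapses; all other pairs remain distinct.

o, ʌ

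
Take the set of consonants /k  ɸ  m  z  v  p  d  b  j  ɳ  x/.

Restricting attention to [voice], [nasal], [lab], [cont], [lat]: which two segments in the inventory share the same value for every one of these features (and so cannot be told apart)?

On the given features, /j/ and /z/ have an identical profile: [+voice], [-nasal], [-labial], [+continuant], [-lateral]. No other two segments in the inventory coincide on all 5 features. (They do differ in [sonorant], [strident] and [dorsal], which are not among the given features.)

j, z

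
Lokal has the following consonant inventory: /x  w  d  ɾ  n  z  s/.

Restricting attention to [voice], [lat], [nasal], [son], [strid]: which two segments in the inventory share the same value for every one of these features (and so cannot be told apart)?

ɾ, w

Both /ɾ/ and /w/ are [+voice], [−lateral], [−nasal], [+sonorant], [−strident]. Since the list omits [labial], [round], [coronal] and [dorsal] — which do distinguish the alveolar tap from the labial-velar glide — this pair collapses; all other pairs remain distinct.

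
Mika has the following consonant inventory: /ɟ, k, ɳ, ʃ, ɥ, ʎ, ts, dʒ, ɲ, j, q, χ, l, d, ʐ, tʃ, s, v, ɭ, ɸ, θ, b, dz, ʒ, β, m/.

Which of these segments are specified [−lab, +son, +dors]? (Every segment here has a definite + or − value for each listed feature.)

ʎ, ɲ, j

Among the inventory, the [−labial] segments are /ɟ, k, ɳ, ʃ, ʎ, ts, dʒ, ɲ, j, q, χ, l, d, ʐ, tʃ, s, ɭ, θ, dz, ʒ/.
Then [+sonorant] gives /ɳ, ʎ, ɲ, j, l, ɭ/.
Among these, [+dorsal] leaves /ʎ, ɲ, j/.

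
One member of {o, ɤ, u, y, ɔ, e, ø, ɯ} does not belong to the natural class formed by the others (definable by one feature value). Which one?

ɔ

[tense] groups all but one: /y, ø, ɯ, o, ɤ, e, u/ share [+tense] while /ɔ/ (mid back rounded lax vowel) alone is [-tense]. Removing any other segment would not leave a single-feature class that excludes it.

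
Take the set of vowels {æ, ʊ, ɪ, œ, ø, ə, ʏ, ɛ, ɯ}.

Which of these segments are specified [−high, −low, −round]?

Eliminate segments failing any feature: /æ/ is [+low]; /ʊ, ɪ, ʏ, ɯ/ are [+high]; /œ, ø/ are [+round]. The remaining /ə, ɛ/ satisfy [−high], [−low], [−round].

ə, ɛ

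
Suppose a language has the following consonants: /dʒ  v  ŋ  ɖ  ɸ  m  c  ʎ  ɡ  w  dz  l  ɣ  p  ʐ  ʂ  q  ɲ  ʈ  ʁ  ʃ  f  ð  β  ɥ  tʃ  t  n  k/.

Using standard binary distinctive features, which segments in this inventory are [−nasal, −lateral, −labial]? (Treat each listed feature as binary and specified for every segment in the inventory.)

Among the inventory, the [−nasal] segments are /dʒ, v, ɖ, ɸ, c, ʎ, ɡ, w, dz, l, ɣ, p, ʐ, ʂ, q, ʈ, ʁ, ʃ, f, ð, β, ɥ, tʃ, t, k/.
Of those, [−lateral] gives /dʒ, v, ɖ, ɸ, c, ɡ, w, dz, ɣ, p, ʐ, ʂ, q, ʈ, ʁ, ʃ, f, ð, β, ɥ, tʃ, t, k/.
Within that set, [−labial] leaves /dʒ, ɖ, c, ɡ, dz, ɣ, ʐ, ʂ, q, ʈ, ʁ, ʃ, ð, tʃ, t, k/.

dʒ, ɖ, c, ɡ, dz, ɣ, ʐ, ʂ, q, ʈ, ʁ, ʃ, ð, tʃ, t, k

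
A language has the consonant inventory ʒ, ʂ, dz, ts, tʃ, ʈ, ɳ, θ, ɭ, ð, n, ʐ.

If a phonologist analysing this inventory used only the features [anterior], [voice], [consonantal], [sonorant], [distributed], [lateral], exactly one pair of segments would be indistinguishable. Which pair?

ʈ, ʂ

Both /ʈ/ and /ʂ/ are [−anterior], [−voice], [+consonantal], [−sonorant], [−distributed], [−lateral]. Since the list omits [continuant] and [strident] — which do distinguish the voiceless retroflex stop from the voiceless retroflex fricative — this pair collapses; all other pairs remain distinct.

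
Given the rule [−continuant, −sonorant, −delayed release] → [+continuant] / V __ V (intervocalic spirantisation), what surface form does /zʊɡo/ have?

[zʊɣo]

The only segment in the rule's environment that also matches [−continuant, −sonorant, −delayed release] is /ɡ/. Applying [+continuant] turns the voiced velar stop into /ɣ/ (voiced velar fricative), giving [zʊɣo].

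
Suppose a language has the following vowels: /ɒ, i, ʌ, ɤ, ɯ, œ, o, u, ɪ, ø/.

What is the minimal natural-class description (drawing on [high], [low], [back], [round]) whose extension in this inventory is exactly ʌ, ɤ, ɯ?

[+back, −round]

The class [+back], [−round] has exactly /ʌ, ɤ, ɯ/ as its extension in this inventory. No smaller conjunction from the listed features achieves this: [−round] alone would also admit /i, ɪ/; [+back] alone would also admit /ɒ, o, u/; and checking the remaining single features turns up none with this extension.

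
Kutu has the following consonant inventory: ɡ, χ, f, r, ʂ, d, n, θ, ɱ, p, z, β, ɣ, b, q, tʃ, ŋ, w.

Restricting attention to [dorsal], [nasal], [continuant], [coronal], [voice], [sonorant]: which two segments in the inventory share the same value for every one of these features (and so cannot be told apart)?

ʂ, θ

Both /ʂ/ and /θ/ are [−dorsal], [−nasal], [+continuant], [+coronal], [−voice], [−sonorant]. Since the list omits [strident], [anterior] and [distributed] — which do distinguish the voiceless retroflex fricative from the voiceless dental fricative — this pair collapses; all other pairs remain distinct.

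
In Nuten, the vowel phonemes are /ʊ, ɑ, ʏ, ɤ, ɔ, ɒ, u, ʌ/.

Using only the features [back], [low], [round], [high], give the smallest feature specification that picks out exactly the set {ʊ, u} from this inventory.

The class [+high], [+back] has exactly /ʊ, u/ as its extension in this inventory. No smaller conjunction from the listed features achieves this: [+back] alone would also admit /ɑ, ɤ, ɔ, ɒ, …/; [+high] alone would also admit /ʏ/; and checking the remaining single features turns up none with this extension.

[+high, +back]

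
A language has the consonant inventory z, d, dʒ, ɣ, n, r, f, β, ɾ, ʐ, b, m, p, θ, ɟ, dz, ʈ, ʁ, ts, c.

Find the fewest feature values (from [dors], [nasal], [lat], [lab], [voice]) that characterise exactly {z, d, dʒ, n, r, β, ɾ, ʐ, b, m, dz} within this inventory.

[+voice, −dors]

Every target segment is [+voice], [−dorsal]; each remaining inventory member fails at least one of these. Each conjunct is needed — [−dorsal] alone would also admit /f, p, θ, ʈ, …/; [+voice] alone would also admit /ɣ, ɟ, ʁ/ — and no other single listed feature has exactly this extension, so two is the minimum.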